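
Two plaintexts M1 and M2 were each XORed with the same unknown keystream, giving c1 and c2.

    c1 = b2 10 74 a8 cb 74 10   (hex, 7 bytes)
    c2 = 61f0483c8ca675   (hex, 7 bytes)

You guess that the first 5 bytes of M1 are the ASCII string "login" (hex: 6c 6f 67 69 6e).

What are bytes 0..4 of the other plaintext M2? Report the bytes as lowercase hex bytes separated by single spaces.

bf 8f 5b fd 29

First, c1 ⊕ c2 = (M1 ⊕ K) ⊕ (M2 ⊕ K) = M1 ⊕ M2, so the key drops out. Then M2 = (M1 ⊕ M2) ⊕ M1 over the first 5 bytes.
byte 0: (b2 xor 61) xor 6c = d3 xor 6c = bf
byte 1: (10 xor f0) xor 6f = e0 xor 6f = 8f
byte 2: (74 xor 48) xor 67 = 3c xor 67 = 5b
byte 3: (a8 xor 3c) xor 69 = 94 xor 69 = fd
byte 4: (cb xor 8c) xor 6e = 47 xor 6e = 29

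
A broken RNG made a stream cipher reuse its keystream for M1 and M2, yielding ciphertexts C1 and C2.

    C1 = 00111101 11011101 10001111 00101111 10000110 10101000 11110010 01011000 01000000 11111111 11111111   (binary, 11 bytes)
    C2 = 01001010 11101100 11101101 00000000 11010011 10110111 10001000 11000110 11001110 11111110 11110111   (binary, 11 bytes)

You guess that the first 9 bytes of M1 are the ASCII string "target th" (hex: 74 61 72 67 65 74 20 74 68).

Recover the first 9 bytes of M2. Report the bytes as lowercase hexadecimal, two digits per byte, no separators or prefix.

03501048306b5aeae6

First, C1 ⊕ C2 = (M1 ⊕ K) ⊕ (M2 ⊕ K) = M1 ⊕ M2, so the key drops out. Then M2 = (M1 ⊕ M2) ⊕ M1 over the first 9 bytes.
byte 0: (3d XOR 4a) XOR 74 = 77 XOR 74 = 03
byte 1: (dd XOR ec) XOR 61 = 31 XOR 61 = 50
byte 2: (8f XOR ed) XOR 72 = 62 XOR 72 = 10
byte 3: (2f XOR 00) XOR 67 = 2f XOR 67 = 48
byte 4: (86 XOR d3) XOR 65 = 55 XOR 65 = 30
byte 5: (a8 XOR b7) XOR 74 = 1f XOR 74 = 6b
byte 6: (f2 XOR 88) XOR 20 = 7a XOR 20 = 5a
byte 7: (58 XOR c6) XOR 74 = 9e XOR 74 = ea
byte 8: (40 XOR ce) XOR 68 = 8e XOR 68 = e6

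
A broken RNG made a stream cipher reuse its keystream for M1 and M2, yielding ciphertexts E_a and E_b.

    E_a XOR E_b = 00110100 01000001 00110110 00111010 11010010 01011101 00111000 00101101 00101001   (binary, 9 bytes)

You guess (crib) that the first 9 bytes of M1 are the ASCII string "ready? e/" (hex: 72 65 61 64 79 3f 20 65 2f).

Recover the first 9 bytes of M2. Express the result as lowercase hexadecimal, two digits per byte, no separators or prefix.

4624575eab62184806

Since E_a ⊕ E_b = M1 ⊕ M2, XORing with the guessed M1 bytes yields the corresponding M2 bytes: M2 = (E_a ⊕ E_b) ⊕ M1.
00110100 ^ 01110010 = 01000110
01000001 ^ 01100101 = 00100100
00110110 ^ 01100001 = 01010111
00111010 ^ 01100100 = 01011110
11010010 ^ 01111001 = 10101011
01011101 ^ 00111111 = 01100010
00111000 ^ 00100000 = 00011000
00101101 ^ 01100101 = 01001000
00101001 ^ 00101111 = 00000110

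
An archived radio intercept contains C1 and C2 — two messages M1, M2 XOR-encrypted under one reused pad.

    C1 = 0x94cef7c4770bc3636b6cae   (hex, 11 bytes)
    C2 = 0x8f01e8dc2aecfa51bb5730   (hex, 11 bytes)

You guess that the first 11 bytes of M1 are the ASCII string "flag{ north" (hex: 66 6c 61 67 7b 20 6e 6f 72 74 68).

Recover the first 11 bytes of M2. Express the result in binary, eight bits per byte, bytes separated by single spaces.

01111101 10100011 01111110 01111111 00100110 11000111 01010111 01011101 10100010 01001111 11110110

First, C1 ⊕ C2 = (M1 ⊕ K) ⊕ (M2 ⊕ K) = M1 ⊕ M2, so the key drops out. Then M2 = (M1 ⊕ M2) ⊕ M1 over the first 11 bytes.
byte 0: (94 ^ 8f) ^ 66 = 1b ^ 66 = 7d
byte 1: (ce ^ 01) ^ 6c = cf ^ 6c = a3
byte 2: (f7 ^ e8) ^ 61 = 1f ^ 61 = 7e
byte 3: (c4 ^ dc) ^ 67 = 18 ^ 67 = 7f
byte 4: (77 ^ 2a) ^ 7b = 5d ^ 7b = 26
byte 5: (0b ^ ec) ^ 20 = e7 ^ 20 = c7
byte 6: (c3 ^ fa) ^ 6e = 39 ^ 6e = 57
byte 7: (63 ^ 51) ^ 6f = 32 ^ 6f = 5d
byte 8: (6b ^ bb) ^ 72 = d0 ^ 72 = a2
byte 9: (6c ^ 57) ^ 74 = 3b ^ 74 = 4f
byte 10: (ae ^ 30) ^ 68 = 9e ^ 68 = f6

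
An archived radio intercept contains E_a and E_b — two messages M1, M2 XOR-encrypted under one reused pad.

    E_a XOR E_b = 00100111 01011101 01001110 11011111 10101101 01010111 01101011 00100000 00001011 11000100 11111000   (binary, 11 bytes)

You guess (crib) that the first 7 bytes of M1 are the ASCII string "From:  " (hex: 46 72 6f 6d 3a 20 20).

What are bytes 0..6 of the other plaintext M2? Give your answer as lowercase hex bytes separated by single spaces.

Since E_a ⊕ E_b = M1 ⊕ M2, XORing with the guessed M1 bytes yields the corresponding M2 bytes: M2 = (E_a ⊕ E_b) ⊕ M1.
27 ^ 46 = 61
5d ^ 72 = 2f
4e ^ 6f = 21
df ^ 6d = b2
ad ^ 3a = 97
57 ^ 20 = 77
6b ^ 20 = 4b

61 2f 21 b2 97 77 4b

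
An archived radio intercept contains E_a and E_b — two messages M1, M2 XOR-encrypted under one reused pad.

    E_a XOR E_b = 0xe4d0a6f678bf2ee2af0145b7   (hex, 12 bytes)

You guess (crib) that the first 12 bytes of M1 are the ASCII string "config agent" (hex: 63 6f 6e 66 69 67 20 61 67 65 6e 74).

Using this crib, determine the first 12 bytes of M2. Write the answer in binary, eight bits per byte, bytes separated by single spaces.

10000111 10111111 11001000 10010000 00010001 11011000 00001110 10000011 11001000 01100100 00101011 11000011

Since E_a ⊕ E_b = M1 ⊕ M2, XORing with the guessed M1 bytes yields the corresponding M2 bytes: M2 = (E_a ⊕ E_b) ⊕ M1.
11100100 xor 01100011 = 10000111
11010000 xor 01101111 = 10111111
10100110 xor 01101110 = 11001000
11110110 xor 01100110 = 10010000
01111000 xor 01101001 = 00010001
10111111 xor 01100111 = 11011000
00101110 xor 00100000 = 00001110
11100010 xor 01100001 = 10000011
10101111 xor 01100111 = 11001000
00000001 xor 01100101 = 01100100
01000101 xor 01101110 = 00101011
10110111 xor 01110100 = 11000011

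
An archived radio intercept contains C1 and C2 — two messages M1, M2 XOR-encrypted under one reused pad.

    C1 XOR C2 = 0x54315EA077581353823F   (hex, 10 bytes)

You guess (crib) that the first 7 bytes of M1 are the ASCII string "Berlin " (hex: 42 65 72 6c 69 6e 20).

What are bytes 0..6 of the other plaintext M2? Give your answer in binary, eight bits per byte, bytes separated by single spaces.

00010110 01010100 00101100 11001100 00011110 00110110 00110011

Since C1 ⊕ C2 = M1 ⊕ M2, XORing with the guessed M1 bytes yields the corresponding M2 bytes: M2 = (C1 ⊕ C2) ⊕ M1.
54 ⊕ 42 = 16
31 ⊕ 65 = 54
5e ⊕ 72 = 2c
a0 ⊕ 6c = cc
77 ⊕ 69 = 1e
58 ⊕ 6e = 36
13 ⊕ 20 = 33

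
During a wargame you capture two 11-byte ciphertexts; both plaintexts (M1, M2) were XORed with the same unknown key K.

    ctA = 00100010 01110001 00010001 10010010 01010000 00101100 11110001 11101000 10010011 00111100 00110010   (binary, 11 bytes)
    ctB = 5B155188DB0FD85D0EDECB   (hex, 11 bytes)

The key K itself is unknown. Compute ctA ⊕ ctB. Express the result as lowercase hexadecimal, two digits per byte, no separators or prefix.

7964401a8b2329b59de2f9

ctA ⊕ ctB = (M1 ⊕ K) ⊕ (M2 ⊕ K) = M1 ⊕ M2 — the shared key cancels under XOR.
22 xor 5b = 79
71 xor 15 = 64
11 xor 51 = 40
92 xor 88 = 1a
50 xor db = 8b
2c xor 0f = 23
f1 xor d8 = 29
e8 xor 5d = b5
93 xor 0e = 9d
3c xor de = e2
32 xor cb = f9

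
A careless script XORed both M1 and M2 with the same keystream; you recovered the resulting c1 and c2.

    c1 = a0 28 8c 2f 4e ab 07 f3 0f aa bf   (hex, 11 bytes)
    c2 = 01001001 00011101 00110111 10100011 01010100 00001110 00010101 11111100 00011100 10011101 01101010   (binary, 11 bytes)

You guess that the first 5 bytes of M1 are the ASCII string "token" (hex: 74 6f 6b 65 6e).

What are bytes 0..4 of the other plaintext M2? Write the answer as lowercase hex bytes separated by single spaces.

First, c1 ⊕ c2 = (M1 ⊕ K) ⊕ (M2 ⊕ K) = M1 ⊕ M2, so the key drops out. Then M2 = (M1 ⊕ M2) ⊕ M1 over the first 5 bytes.
byte 0: (a0 xor 49) xor 74 = e9 xor 74 = 9d
byte 1: (28 xor 1d) xor 6f = 35 xor 6f = 5a
byte 2: (8c xor 37) xor 6b = bb xor 6b = d0
byte 3: (2f xor a3) xor 65 = 8c xor 65 = e9
byte 4: (4e xor 54) xor 6e = 1a xor 6e = 74

9d 5a d0 e9 74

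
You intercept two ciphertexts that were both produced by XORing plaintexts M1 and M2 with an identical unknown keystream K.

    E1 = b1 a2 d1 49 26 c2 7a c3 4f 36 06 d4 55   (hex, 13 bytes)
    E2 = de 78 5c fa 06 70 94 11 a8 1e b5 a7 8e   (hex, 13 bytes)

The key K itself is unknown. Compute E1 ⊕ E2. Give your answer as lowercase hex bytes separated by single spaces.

6f da 8d b3 20 b2 ee d2 e7 28 b3 73 db

E1 ⊕ E2 = (M1 ⊕ K) ⊕ (M2 ⊕ K) = M1 ⊕ M2 — the shared key cancels under XOR.
b1 XOR de = 6f
a2 XOR 78 = da
d1 XOR 5c = 8d
49 XOR fa = b3
26 XOR 06 = 20
c2 XOR 70 = b2
7a XOR 94 = ee
c3 XOR 11 = d2
4f XOR a8 = e7
36 XOR 1e = 28
06 XOR b5 = b3
d4 XOR a7 = 73
55 XOR 8e = db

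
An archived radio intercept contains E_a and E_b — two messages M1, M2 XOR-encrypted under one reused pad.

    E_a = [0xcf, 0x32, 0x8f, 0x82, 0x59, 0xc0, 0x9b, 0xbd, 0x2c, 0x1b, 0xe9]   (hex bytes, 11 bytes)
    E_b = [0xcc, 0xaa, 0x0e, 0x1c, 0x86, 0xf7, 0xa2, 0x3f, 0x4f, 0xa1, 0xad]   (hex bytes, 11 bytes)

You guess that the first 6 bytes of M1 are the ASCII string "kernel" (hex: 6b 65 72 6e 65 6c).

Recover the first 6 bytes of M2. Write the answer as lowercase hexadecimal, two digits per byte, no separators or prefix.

68fdf3f0ba5b

First, E_a ⊕ E_b = (M1 ⊕ K) ⊕ (M2 ⊕ K) = M1 ⊕ M2, so the key drops out. Then M2 = (M1 ⊕ M2) ⊕ M1 over the first 6 bytes.
byte 0: (cf ⊕ cc) ⊕ 6b = 03 ⊕ 6b = 68
byte 1: (32 ⊕ aa) ⊕ 65 = 98 ⊕ 65 = fd
byte 2: (8f ⊕ 0e) ⊕ 72 = 81 ⊕ 72 = f3
byte 3: (82 ⊕ 1c) ⊕ 6e = 9e ⊕ 6e = f0
byte 4: (59 ⊕ 86) ⊕ 65 = df ⊕ 65 = ba
byte 5: (c0 ⊕ f7) ⊕ 6c = 37 ⊕ 6c = 5b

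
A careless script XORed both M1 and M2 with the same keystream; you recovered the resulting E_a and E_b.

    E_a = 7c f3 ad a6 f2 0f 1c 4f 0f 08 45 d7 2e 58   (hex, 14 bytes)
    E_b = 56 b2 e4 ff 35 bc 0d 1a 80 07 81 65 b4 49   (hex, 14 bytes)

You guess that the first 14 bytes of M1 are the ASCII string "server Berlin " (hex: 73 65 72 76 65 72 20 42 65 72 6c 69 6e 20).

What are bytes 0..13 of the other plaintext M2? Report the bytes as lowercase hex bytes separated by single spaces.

59 24 3b 2f a2 c1 31 17 ea 7d a8 db f4 31

First, E_a ⊕ E_b = (M1 ⊕ K) ⊕ (M2 ⊕ K) = M1 ⊕ M2, so the key drops out. Then M2 = (M1 ⊕ M2) ⊕ M1 over the first 14 bytes.
byte 0: (7c XOR 56) XOR 73 = 2a XOR 73 = 59
byte 1: (f3 XOR b2) XOR 65 = 41 XOR 65 = 24
byte 2: (ad XOR e4) XOR 72 = 49 XOR 72 = 3b
byte 3: (a6 XOR ff) XOR 76 = 59 XOR 76 = 2f
byte 4: (f2 XOR 35) XOR 65 = c7 XOR 65 = a2
byte 5: (0f XOR bc) XOR 72 = b3 XOR 72 = c1
byte 6: (1c XOR 0d) XOR 20 = 11 XOR 20 = 31
byte 7: (4f XOR 1a) XOR 42 = 55 XOR 42 = 17
byte 8: (0f XOR 80) XOR 65 = 8f XOR 65 = ea
byte 9: (08 XOR 07) XOR 72 = 0f XOR 72 = 7d
byte 10: (45 XOR 81) XOR 6c = c4 XOR 6c = a8
byte 11: (d7 XOR 65) XOR 69 = b2 XOR 69 = db
byte 12: (2e XOR b4) XOR 6e = 9a XOR 6e = f4
byte 13: (58 XOR 49) XOR 20 = 11 XOR 20 = 31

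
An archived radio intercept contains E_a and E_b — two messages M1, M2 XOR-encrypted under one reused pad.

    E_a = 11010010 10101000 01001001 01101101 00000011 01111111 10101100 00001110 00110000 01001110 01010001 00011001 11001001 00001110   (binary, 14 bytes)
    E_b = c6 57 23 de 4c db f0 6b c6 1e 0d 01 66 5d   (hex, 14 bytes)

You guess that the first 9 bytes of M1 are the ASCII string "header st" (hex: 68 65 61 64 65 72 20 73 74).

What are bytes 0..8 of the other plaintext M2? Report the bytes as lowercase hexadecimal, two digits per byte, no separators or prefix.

7c9a0bd72ad67c1682

First, E_a ⊕ E_b = (M1 ⊕ K) ⊕ (M2 ⊕ K) = M1 ⊕ M2, so the key drops out. Then M2 = (M1 ⊕ M2) ⊕ M1 over the first 9 bytes.
byte 0: (d2 XOR c6) XOR 68 = 14 XOR 68 = 7c
byte 1: (a8 XOR 57) XOR 65 = ff XOR 65 = 9a
byte 2: (49 XOR 23) XOR 61 = 6a XOR 61 = 0b
byte 3: (6d XOR de) XOR 64 = b3 XOR 64 = d7
byte 4: (03 XOR 4c) XOR 65 = 4f XOR 65 = 2a
byte 5: (7f XOR db) XOR 72 = a4 XOR 72 = d6
byte 6: (ac XOR f0) XOR 20 = 5c XOR 20 = 7c
byte 7: (0e XOR 6b) XOR 73 = 65 XOR 73 = 16
byte 8: (30 XOR c6) XOR 74 = f6 XOR 74 = 82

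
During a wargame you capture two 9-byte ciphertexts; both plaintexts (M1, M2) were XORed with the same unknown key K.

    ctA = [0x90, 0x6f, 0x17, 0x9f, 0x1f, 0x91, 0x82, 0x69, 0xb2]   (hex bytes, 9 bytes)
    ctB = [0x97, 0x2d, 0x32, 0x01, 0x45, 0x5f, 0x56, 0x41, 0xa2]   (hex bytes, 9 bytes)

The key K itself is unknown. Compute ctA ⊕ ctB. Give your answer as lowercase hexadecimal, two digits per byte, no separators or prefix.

ctA ⊕ ctB = (M1 ⊕ K) ⊕ (M2 ⊕ K) = M1 ⊕ M2 — the shared key cancels under XOR.
90 xor 97 = 07
6f xor 2d = 42
17 xor 32 = 25
9f xor 01 = 9e
1f xor 45 = 5a
91 xor 5f = ce
82 xor 56 = d4
69 xor 41 = 28
b2 xor a2 = 10

0742259e5aced42810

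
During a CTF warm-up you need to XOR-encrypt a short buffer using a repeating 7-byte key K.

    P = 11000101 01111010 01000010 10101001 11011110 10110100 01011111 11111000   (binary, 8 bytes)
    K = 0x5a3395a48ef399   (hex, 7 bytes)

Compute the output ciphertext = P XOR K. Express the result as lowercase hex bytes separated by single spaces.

9f 49 d7 0d 50 47 c6 a2

The 7-byte key repeats, so the effective keystream is 5a 33 95 a4 8e f3 99 5a.
byte 0: c5 xor 5a = 9f
byte 1: 7a xor 33 = 49
byte 2: 42 xor 95 = d7
byte 3: a9 xor a4 = 0d
byte 4: de xor 8e = 50
byte 5: b4 xor f3 = 47
byte 6: 5f xor 99 = c6
byte 7: f8 xor 5a = a2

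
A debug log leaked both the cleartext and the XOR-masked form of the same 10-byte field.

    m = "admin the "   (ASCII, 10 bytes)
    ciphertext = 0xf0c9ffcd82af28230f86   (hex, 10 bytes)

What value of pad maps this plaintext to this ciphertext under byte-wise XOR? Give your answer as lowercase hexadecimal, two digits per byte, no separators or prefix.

Since ciphertext = m ⊕ pad, XORing both sides with m gives pad = m ⊕ ciphertext.
byte 0: 61 xor f0 = 91
byte 1: 64 xor c9 = ad
byte 2: 6d xor ff = 92
byte 3: 69 xor cd = a4
byte 4: 6e xor 82 = ec
byte 5: 20 xor af = 8f
byte 6: 74 xor 28 = 5c
byte 7: 68 xor 23 = 4b
byte 8: 65 xor 0f = 6a
byte 9: 20 xor 86 = a6

91ad92a4ec8f5c4b6aa6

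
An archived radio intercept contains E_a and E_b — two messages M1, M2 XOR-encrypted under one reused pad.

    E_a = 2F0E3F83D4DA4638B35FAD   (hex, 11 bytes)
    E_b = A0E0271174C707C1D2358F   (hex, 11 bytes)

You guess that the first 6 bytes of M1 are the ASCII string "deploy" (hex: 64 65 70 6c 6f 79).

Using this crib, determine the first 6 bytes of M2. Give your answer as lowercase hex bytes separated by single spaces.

First, E_a ⊕ E_b = (M1 ⊕ K) ⊕ (M2 ⊕ K) = M1 ⊕ M2, so the key drops out. Then M2 = (M1 ⊕ M2) ⊕ M1 over the first 6 bytes.
byte 0: (2f ^ a0) ^ 64 = 8f ^ 64 = eb
byte 1: (0e ^ e0) ^ 65 = ee ^ 65 = 8b
byte 2: (3f ^ 27) ^ 70 = 18 ^ 70 = 68
byte 3: (83 ^ 11) ^ 6c = 92 ^ 6c = fe
byte 4: (d4 ^ 74) ^ 6f = a0 ^ 6f = cf
byte 5: (da ^ c7) ^ 79 = 1d ^ 79 = 64

eb 8b 68 fe cf 64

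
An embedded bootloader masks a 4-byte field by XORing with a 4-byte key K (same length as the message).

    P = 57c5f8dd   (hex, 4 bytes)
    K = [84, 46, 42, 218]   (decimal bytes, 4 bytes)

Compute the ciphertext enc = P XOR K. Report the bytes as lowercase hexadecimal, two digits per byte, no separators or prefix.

03ebd207

XOR is its own inverse, so applying the key byte-wise gives the result directly.
57 ⊕ 54 = 03
c5 ⊕ 2e = eb
f8 ⊕ 2a = d2
dd ⊕ da = 07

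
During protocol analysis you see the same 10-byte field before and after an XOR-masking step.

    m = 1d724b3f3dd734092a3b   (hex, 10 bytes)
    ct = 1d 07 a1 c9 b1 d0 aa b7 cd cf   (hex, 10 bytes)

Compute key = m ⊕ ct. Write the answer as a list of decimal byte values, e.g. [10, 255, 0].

Since ct = m ⊕ key, XORing both sides with m gives key = m ⊕ ct.
1d ⊕ 1d = 00
72 ⊕ 07 = 75
4b ⊕ a1 = ea
3f ⊕ c9 = f6
3d ⊕ b1 = 8c
d7 ⊕ d0 = 07
34 ⊕ aa = 9e
09 ⊕ b7 = be
2a ⊕ cd = e7
3b ⊕ cf = f4

[0, 117, 234, 246, 140, 7, 158, 190, 231, 244]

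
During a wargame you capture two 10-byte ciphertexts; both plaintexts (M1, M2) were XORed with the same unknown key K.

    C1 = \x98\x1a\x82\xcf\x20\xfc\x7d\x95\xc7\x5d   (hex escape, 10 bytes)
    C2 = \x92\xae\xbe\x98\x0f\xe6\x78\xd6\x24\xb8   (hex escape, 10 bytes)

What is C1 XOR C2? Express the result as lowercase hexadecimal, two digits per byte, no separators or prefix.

0ab43c572f1a0543e3e5

C1 ⊕ C2 = (M1 ⊕ K) ⊕ (M2 ⊕ K) = M1 ⊕ M2 — the shared key cancels under XOR.
152 XOR 146 =  10
 26 XOR 174 = 180
130 XOR 190 =  60
207 XOR 152 =  87
 32 XOR  15 =  47
252 XOR 230 =  26
125 XOR 120 =   5
149 XOR 214 =  67
199 XOR  36 = 227
 93 XOR 184 = 229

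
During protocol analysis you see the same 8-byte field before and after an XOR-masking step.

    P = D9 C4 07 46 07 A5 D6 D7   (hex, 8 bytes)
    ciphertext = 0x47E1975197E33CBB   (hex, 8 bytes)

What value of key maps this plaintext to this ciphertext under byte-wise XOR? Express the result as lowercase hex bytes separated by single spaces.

Since ciphertext = P ⊕ key, XORing both sides with P gives key = P ⊕ ciphertext.
byte 0: 217 ^  71 = 158
byte 1: 196 ^ 225 =  37
byte 2:   7 ^ 151 = 144
byte 3:  70 ^  81 =  23
byte 4:   7 ^ 151 = 144
byte 5: 165 ^ 227 =  70
byte 6: 214 ^  60 = 234
byte 7: 215 ^ 187 = 108

9e 25 90 17 90 46 ea 6c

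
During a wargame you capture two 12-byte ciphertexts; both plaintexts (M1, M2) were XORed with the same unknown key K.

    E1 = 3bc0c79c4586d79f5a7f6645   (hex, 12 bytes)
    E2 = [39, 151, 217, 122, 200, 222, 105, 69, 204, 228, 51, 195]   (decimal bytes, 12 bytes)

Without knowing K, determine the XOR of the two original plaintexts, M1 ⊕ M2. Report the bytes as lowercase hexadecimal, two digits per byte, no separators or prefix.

1c571ee68d58beda969b5586

E1 ⊕ E2 = (M1 ⊕ K) ⊕ (M2 ⊕ K) = M1 ⊕ M2 — the shared key cancels under XOR.
byte 0: 3b XOR 27 = 1c
byte 1: c0 XOR 97 = 57
byte 2: c7 XOR d9 = 1e
byte 3: 9c XOR 7a = e6
byte 4: 45 XOR c8 = 8d
byte 5: 86 XOR de = 58
byte 6: d7 XOR 69 = be
byte 7: 9f XOR 45 = da
byte 8: 5a XOR cc = 96
byte 9: 7f XOR e4 = 9b
byte 10: 66 XOR 33 = 55
byte 11: 45 XOR c3 = 86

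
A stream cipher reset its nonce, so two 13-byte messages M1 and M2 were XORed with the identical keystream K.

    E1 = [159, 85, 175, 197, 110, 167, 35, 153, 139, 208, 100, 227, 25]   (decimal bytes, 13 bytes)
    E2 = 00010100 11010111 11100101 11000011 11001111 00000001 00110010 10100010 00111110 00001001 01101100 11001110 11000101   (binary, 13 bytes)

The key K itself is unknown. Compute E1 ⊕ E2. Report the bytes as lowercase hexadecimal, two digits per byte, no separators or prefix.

E1 ⊕ E2 = (M1 ⊕ K) ⊕ (M2 ⊕ K) = M1 ⊕ M2 — the shared key cancels under XOR.
9f xor 14 = 8b
55 xor d7 = 82
af xor e5 = 4a
c5 xor c3 = 06
6e xor cf = a1
a7 xor 01 = a6
23 xor 32 = 11
99 xor a2 = 3b
8b xor 3e = b5
d0 xor 09 = d9
64 xor 6c = 08
e3 xor ce = 2d
19 xor c5 = dc

8b824a06a1a6113bb5d9082ddc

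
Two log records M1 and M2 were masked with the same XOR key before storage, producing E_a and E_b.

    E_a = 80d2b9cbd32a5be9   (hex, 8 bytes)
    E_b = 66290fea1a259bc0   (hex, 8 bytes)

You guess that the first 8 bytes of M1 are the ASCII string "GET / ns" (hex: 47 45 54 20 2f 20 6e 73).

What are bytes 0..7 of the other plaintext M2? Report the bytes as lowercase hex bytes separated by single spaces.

First, E_a ⊕ E_b = (M1 ⊕ K) ⊕ (M2 ⊕ K) = M1 ⊕ M2, so the key drops out. Then M2 = (M1 ⊕ M2) ⊕ M1 over the first 8 bytes.
byte 0: (80 ^ 66) ^ 47 = e6 ^ 47 = a1
byte 1: (d2 ^ 29) ^ 45 = fb ^ 45 = be
byte 2: (b9 ^ 0f) ^ 54 = b6 ^ 54 = e2
byte 3: (cb ^ ea) ^ 20 = 21 ^ 20 = 01
byte 4: (d3 ^ 1a) ^ 2f = c9 ^ 2f = e6
byte 5: (2a ^ 25) ^ 20 = 0f ^ 20 = 2f
byte 6: (5b ^ 9b) ^ 6e = c0 ^ 6e = ae
byte 7: (e9 ^ c0) ^ 73 = 29 ^ 73 = 5a

a1 be e2 01 e6 2f ae 5a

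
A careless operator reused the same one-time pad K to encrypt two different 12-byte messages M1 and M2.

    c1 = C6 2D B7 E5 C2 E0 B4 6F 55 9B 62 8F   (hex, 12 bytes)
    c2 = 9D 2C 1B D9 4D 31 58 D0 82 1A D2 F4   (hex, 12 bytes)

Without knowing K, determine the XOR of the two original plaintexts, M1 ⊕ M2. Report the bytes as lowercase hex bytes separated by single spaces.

5b 01 ac 3c 8f d1 ec bf d7 81 b0 7b

c1 ⊕ c2 = (M1 ⊕ K) ⊕ (M2 ⊕ K) = M1 ⊕ M2 — the shared key cancels under XOR.
c6 xor 9d = 5b
2d xor 2c = 01
b7 xor 1b = ac
e5 xor d9 = 3c
c2 xor 4d = 8f
e0 xor 31 = d1
b4 xor 58 = ec
6f xor d0 = bf
55 xor 82 = d7
9b xor 1a = 81
62 xor d2 = b0
8f xor f4 = 7b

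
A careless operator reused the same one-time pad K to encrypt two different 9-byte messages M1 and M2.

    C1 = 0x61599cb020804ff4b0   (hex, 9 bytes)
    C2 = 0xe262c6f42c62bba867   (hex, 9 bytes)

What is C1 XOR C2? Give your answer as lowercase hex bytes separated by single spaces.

83 3b 5a 44 0c e2 f4 5c d7

C1 ⊕ C2 = (M1 ⊕ K) ⊕ (M2 ⊕ K) = M1 ⊕ M2 — the shared key cancels under XOR.
01100001 ⊕ 11100010 = 10000011
01011001 ⊕ 01100010 = 00111011
10011100 ⊕ 11000110 = 01011010
10110000 ⊕ 11110100 = 01000100
00100000 ⊕ 00101100 = 00001100
10000000 ⊕ 01100010 = 11100010
01001111 ⊕ 10111011 = 11110100
11110100 ⊕ 10101000 = 01011100
10110000 ⊕ 01100111 = 11010111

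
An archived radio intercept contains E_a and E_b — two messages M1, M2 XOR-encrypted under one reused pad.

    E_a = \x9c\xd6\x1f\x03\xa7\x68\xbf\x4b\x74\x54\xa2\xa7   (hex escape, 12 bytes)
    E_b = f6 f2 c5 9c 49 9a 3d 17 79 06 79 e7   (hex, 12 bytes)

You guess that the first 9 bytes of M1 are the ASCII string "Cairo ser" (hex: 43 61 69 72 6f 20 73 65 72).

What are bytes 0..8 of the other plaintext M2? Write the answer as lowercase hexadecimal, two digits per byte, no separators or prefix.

First, E_a ⊕ E_b = (M1 ⊕ K) ⊕ (M2 ⊕ K) = M1 ⊕ M2, so the key drops out. Then M2 = (M1 ⊕ M2) ⊕ M1 over the first 9 bytes.
byte 0: (9c xor f6) xor 43 = 6a xor 43 = 29
byte 1: (d6 xor f2) xor 61 = 24 xor 61 = 45
byte 2: (1f xor c5) xor 69 = da xor 69 = b3
byte 3: (03 xor 9c) xor 72 = 9f xor 72 = ed
byte 4: (a7 xor 49) xor 6f = ee xor 6f = 81
byte 5: (68 xor 9a) xor 20 = f2 xor 20 = d2
byte 6: (bf xor 3d) xor 73 = 82 xor 73 = f1
byte 7: (4b xor 17) xor 65 = 5c xor 65 = 39
byte 8: (74 xor 79) xor 72 = 0d xor 72 = 7f

2945b3ed81d2f1397f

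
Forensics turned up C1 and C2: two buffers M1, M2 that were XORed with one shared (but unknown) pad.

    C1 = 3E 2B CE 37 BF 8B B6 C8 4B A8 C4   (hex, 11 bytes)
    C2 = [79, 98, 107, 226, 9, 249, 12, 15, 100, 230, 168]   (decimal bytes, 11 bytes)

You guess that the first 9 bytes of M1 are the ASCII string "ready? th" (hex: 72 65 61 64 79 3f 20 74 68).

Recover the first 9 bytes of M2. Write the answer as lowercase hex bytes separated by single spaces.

First, C1 ⊕ C2 = (M1 ⊕ K) ⊕ (M2 ⊕ K) = M1 ⊕ M2, so the key drops out. Then M2 = (M1 ⊕ M2) ⊕ M1 over the first 9 bytes.
byte 0: (3e ^ 4f) ^ 72 = 71 ^ 72 = 03
byte 1: (2b ^ 62) ^ 65 = 49 ^ 65 = 2c
byte 2: (ce ^ 6b) ^ 61 = a5 ^ 61 = c4
byte 3: (37 ^ e2) ^ 64 = d5 ^ 64 = b1
byte 4: (bf ^ 09) ^ 79 = b6 ^ 79 = cf
byte 5: (8b ^ f9) ^ 3f = 72 ^ 3f = 4d
byte 6: (b6 ^ 0c) ^ 20 = ba ^ 20 = 9a
byte 7: (c8 ^ 0f) ^ 74 = c7 ^ 74 = b3
byte 8: (4b ^ 64) ^ 68 = 2f ^ 68 = 47

03 2c c4 b1 cf 4d 9a b3 47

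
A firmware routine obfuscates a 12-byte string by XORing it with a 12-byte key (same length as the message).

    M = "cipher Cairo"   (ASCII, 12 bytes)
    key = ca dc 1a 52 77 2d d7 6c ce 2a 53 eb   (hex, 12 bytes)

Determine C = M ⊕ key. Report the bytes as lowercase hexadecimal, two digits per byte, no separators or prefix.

a9b56a3a125ff72faf432184

XOR is its own inverse, so applying the key byte-wise gives the result directly.
byte 0: 63 ^ ca = a9
byte 1: 69 ^ dc = b5
byte 2: 70 ^ 1a = 6a
byte 3: 68 ^ 52 = 3a
byte 4: 65 ^ 77 = 12
byte 5: 72 ^ 2d = 5f
byte 6: 20 ^ d7 = f7
byte 7: 43 ^ 6c = 2f
byte 8: 61 ^ ce = af
byte 9: 69 ^ 2a = 43
byte 10: 72 ^ 53 = 21
byte 11: 6f ^ eb = 84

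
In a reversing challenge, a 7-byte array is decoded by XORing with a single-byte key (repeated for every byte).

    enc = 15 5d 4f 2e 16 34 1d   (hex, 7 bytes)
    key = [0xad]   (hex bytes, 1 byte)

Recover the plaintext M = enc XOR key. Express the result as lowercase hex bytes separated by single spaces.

b8 f0 e2 83 bb 99 b0

The 1-byte key repeats, so the effective keystream is ad ad ad ad ad ad ad.
byte 0: 15 ⊕ ad = b8
byte 1: 5d ⊕ ad = f0
byte 2: 4f ⊕ ad = e2
byte 3: 2e ⊕ ad = 83
byte 4: 16 ⊕ ad = bb
byte 5: 34 ⊕ ad = 99
byte 6: 1d ⊕ ad = b0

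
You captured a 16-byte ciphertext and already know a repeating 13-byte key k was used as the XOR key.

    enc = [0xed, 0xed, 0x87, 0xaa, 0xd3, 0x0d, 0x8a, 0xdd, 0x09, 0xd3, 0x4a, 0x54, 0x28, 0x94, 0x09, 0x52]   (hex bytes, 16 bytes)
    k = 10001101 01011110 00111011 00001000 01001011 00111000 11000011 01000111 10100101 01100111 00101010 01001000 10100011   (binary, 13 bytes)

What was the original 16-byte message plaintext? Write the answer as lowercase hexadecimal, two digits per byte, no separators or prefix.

60b3bca29835499aacb4601c8b195769

The 13-byte key repeats, so the effective keystream is 8d 5e 3b 08 4b 38 c3 47 a5 67 2a 48 a3 8d 5e 3b.
byte 0: ed xor 8d = 60
byte 1: ed xor 5e = b3
byte 2: 87 xor 3b = bc
byte 3: aa xor 08 = a2
byte 4: d3 xor 4b = 98
byte 5: 0d xor 38 = 35
byte 6: 8a xor c3 = 49
byte 7: dd xor 47 = 9a
byte 8: 09 xor a5 = ac
byte 9: d3 xor 67 = b4
byte 10: 4a xor 2a = 60
byte 11: 54 xor 48 = 1c
byte 12: 28 xor a3 = 8b
byte 13: 94 xor 8d = 19
byte 14: 09 xor 5e = 57
byte 15: 52 xor 3b = 69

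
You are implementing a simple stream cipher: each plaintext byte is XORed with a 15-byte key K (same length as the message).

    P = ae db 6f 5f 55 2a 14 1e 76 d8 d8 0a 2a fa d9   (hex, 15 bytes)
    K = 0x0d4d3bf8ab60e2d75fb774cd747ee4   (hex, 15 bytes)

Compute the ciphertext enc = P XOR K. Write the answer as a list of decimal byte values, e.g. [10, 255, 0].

[163, 150, 84, 167, 254, 74, 246, 201, 41, 111, 172, 199, 94, 132, 61]

XOR is its own inverse, so applying the key byte-wise gives the result directly.
10101110 ⊕ 00001101 = 10100011
11011011 ⊕ 01001101 = 10010110
01101111 ⊕ 00111011 = 01010100
01011111 ⊕ 11111000 = 10100111
01010101 ⊕ 10101011 = 11111110
00101010 ⊕ 01100000 = 01001010
00010100 ⊕ 11100010 = 11110110
00011110 ⊕ 11010111 = 11001001
01110110 ⊕ 01011111 = 00101001
11011000 ⊕ 10110111 = 01101111
11011000 ⊕ 01110100 = 10101100
00001010 ⊕ 11001101 = 11000111
00101010 ⊕ 01110100 = 01011110
11111010 ⊕ 01111110 = 10000100
11011001 ⊕ 11100100 = 00111101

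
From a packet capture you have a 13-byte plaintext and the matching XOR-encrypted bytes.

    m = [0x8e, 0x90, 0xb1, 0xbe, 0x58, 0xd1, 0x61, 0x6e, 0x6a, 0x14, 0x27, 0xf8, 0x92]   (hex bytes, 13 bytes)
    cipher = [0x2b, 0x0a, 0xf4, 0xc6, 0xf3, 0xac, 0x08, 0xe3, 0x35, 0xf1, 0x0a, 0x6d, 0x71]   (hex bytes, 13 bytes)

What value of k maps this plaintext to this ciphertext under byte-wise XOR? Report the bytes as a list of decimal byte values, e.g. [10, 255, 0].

[165, 154, 69, 120, 171, 125, 105, 141, 95, 229, 45, 149, 227]

Since cipher = m ⊕ k, XORing both sides with m gives k = m ⊕ cipher.
8e ^ 2b = a5
90 ^ 0a = 9a
b1 ^ f4 = 45
be ^ c6 = 78
58 ^ f3 = ab
d1 ^ ac = 7d
61 ^ 08 = 69
6e ^ e3 = 8d
6a ^ 35 = 5f
14 ^ f1 = e5
27 ^ 0a = 2d
f8 ^ 6d = 95
92 ^ 71 = e3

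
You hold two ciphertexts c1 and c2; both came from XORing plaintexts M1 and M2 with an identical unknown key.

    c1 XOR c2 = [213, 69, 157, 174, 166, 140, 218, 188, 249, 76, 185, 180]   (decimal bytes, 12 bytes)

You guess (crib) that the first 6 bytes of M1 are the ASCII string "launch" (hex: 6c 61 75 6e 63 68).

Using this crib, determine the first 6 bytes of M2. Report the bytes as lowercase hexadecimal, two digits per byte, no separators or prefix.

b924e8c0c5e4

Since c1 ⊕ c2 = M1 ⊕ M2, XORing with the guessed M1 bytes yields the corresponding M2 bytes: M2 = (c1 ⊕ c2) ⊕ M1.
d5 ⊕ 6c = b9
45 ⊕ 61 = 24
9d ⊕ 75 = e8
ae ⊕ 6e = c0
a6 ⊕ 63 = c5
8c ⊕ 68 = e4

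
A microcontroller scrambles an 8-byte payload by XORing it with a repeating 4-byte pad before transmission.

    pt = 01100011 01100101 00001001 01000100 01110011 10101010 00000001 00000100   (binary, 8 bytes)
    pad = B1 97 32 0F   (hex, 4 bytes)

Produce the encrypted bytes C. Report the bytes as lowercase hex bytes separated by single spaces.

d2 f2 3b 4b c2 3d 33 0b

The 4-byte key repeats, so the effective keystream is b1 97 32 0f b1 97 32 0f.
byte 0:  99 ^ 177 = 210
byte 1: 101 ^ 151 = 242
byte 2:   9 ^  50 =  59
byte 3:  68 ^  15 =  75
byte 4: 115 ^ 177 = 194
byte 5: 170 ^ 151 =  61
byte 6:   1 ^  50 =  51
byte 7:   4 ^  15 =  11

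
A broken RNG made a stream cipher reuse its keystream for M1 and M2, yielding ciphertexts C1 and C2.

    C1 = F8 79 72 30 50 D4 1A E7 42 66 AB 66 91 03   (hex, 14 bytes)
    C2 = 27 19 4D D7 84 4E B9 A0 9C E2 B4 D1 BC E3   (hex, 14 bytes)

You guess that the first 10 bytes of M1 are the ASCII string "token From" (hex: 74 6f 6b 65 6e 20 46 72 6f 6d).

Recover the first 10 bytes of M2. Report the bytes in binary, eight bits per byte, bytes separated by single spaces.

First, C1 ⊕ C2 = (M1 ⊕ K) ⊕ (M2 ⊕ K) = M1 ⊕ M2, so the key drops out. Then M2 = (M1 ⊕ M2) ⊕ M1 over the first 10 bytes.
byte 0: (f8 XOR 27) XOR 74 = df XOR 74 = ab
byte 1: (79 XOR 19) XOR 6f = 60 XOR 6f = 0f
byte 2: (72 XOR 4d) XOR 6b = 3f XOR 6b = 54
byte 3: (30 XOR d7) XOR 65 = e7 XOR 65 = 82
byte 4: (50 XOR 84) XOR 6e = d4 XOR 6e = ba
byte 5: (d4 XOR 4e) XOR 20 = 9a XOR 20 = ba
byte 6: (1a XOR b9) XOR 46 = a3 XOR 46 = e5
byte 7: (e7 XOR a0) XOR 72 = 47 XOR 72 = 35
byte 8: (42 XOR 9c) XOR 6f = de XOR 6f = b1
byte 9: (66 XOR e2) XOR 6d = 84 XOR 6d = e9

10101011 00001111 01010100 10000010 10111010 10111010 11100101 00110101 10110001 11101001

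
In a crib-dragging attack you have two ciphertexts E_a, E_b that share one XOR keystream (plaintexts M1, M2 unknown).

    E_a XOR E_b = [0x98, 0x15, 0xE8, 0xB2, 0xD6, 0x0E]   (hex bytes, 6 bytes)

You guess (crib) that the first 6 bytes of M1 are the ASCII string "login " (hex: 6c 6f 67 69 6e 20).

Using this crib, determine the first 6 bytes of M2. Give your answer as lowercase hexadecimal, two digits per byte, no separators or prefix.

f47a8fdbb82e

Since E_a ⊕ E_b = M1 ⊕ M2, XORing with the guessed M1 bytes yields the corresponding M2 bytes: M2 = (E_a ⊕ E_b) ⊕ M1.
98 ⊕ 6c = f4
15 ⊕ 6f = 7a
e8 ⊕ 67 = 8f
b2 ⊕ 69 = db
d6 ⊕ 6e = b8
0e ⊕ 20 = 2e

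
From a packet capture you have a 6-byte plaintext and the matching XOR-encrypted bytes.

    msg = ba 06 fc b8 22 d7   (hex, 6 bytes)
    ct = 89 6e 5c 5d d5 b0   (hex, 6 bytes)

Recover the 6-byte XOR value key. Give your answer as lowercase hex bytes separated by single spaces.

33 68 a0 e5 f7 67

Since ct = msg ⊕ key, XORing both sides with msg gives key = msg ⊕ ct.
10111010 xor 10001001 = 00110011
00000110 xor 01101110 = 01101000
11111100 xor 01011100 = 10100000
10111000 xor 01011101 = 11100101
00100010 xor 11010101 = 11110111
11010111 xor 10110000 = 01100111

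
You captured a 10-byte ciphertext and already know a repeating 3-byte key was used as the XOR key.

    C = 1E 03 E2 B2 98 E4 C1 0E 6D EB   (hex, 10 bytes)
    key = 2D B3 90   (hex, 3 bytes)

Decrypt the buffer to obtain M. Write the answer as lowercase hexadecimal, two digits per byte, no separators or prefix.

The 3-byte key repeats, so the effective keystream is 2d b3 90 2d b3 90 2d b3 90 2d.
byte 0: 1e ^ 2d = 33
byte 1: 03 ^ b3 = b0
byte 2: e2 ^ 90 = 72
byte 3: b2 ^ 2d = 9f
byte 4: 98 ^ b3 = 2b
byte 5: e4 ^ 90 = 74
byte 6: c1 ^ 2d = ec
byte 7: 0e ^ b3 = bd
byte 8: 6d ^ 90 = fd
byte 9: eb ^ 2d = c6

33b0729f2b74ecbdfdc6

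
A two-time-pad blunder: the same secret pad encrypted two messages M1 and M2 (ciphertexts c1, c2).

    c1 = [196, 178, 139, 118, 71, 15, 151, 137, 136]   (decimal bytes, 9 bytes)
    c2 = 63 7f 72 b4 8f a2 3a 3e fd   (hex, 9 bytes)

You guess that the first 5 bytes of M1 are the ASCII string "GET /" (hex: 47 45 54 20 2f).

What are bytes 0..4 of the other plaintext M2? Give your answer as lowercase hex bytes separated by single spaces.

e0 88 ad e2 e7

First, c1 ⊕ c2 = (M1 ⊕ K) ⊕ (M2 ⊕ K) = M1 ⊕ M2, so the key drops out. Then M2 = (M1 ⊕ M2) ⊕ M1 over the first 5 bytes.
byte 0: (c4 ⊕ 63) ⊕ 47 = a7 ⊕ 47 = e0
byte 1: (b2 ⊕ 7f) ⊕ 45 = cd ⊕ 45 = 88
byte 2: (8b ⊕ 72) ⊕ 54 = f9 ⊕ 54 = ad
byte 3: (76 ⊕ b4) ⊕ 20 = c2 ⊕ 20 = e2
byte 4: (47 ⊕ 8f) ⊕ 2f = c8 ⊕ 2f = e7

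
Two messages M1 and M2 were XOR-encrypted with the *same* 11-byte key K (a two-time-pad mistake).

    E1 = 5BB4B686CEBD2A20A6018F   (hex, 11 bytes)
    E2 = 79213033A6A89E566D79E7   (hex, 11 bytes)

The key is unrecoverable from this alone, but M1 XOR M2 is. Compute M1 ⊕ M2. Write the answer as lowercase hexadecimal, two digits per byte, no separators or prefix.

229586b56815b476cb7868

E1 ⊕ E2 = (M1 ⊕ K) ⊕ (M2 ⊕ K) = M1 ⊕ M2 — the shared key cancels under XOR.
5b ^ 79 = 22
b4 ^ 21 = 95
b6 ^ 30 = 86
86 ^ 33 = b5
ce ^ a6 = 68
bd ^ a8 = 15
2a ^ 9e = b4
20 ^ 56 = 76
a6 ^ 6d = cb
01 ^ 79 = 78
8f ^ e7 = 68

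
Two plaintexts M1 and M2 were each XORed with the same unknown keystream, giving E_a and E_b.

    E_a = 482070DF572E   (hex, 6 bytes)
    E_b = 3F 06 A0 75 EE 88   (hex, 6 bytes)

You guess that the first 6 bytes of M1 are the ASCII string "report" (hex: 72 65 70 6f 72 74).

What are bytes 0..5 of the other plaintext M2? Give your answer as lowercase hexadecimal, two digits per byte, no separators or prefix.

First, E_a ⊕ E_b = (M1 ⊕ K) ⊕ (M2 ⊕ K) = M1 ⊕ M2, so the key drops out. Then M2 = (M1 ⊕ M2) ⊕ M1 over the first 6 bytes.
byte 0: (48 ^ 3f) ^ 72 = 77 ^ 72 = 05
byte 1: (20 ^ 06) ^ 65 = 26 ^ 65 = 43
byte 2: (70 ^ a0) ^ 70 = d0 ^ 70 = a0
byte 3: (df ^ 75) ^ 6f = aa ^ 6f = c5
byte 4: (57 ^ ee) ^ 72 = b9 ^ 72 = cb
byte 5: (2e ^ 88) ^ 74 = a6 ^ 74 = d2

0543a0c5cbd2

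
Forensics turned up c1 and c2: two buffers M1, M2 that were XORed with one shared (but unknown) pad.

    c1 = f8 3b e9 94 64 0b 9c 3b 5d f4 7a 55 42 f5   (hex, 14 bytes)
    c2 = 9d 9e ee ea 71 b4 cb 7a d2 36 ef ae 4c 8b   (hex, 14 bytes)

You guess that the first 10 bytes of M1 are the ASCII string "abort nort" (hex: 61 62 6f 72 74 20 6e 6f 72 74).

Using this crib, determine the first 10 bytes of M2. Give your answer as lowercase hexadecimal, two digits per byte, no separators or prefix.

04c7680c619f392efdb6

First, c1 ⊕ c2 = (M1 ⊕ K) ⊕ (M2 ⊕ K) = M1 ⊕ M2, so the key drops out. Then M2 = (M1 ⊕ M2) ⊕ M1 over the first 10 bytes.
byte 0: (f8 ^ 9d) ^ 61 = 65 ^ 61 = 04
byte 1: (3b ^ 9e) ^ 62 = a5 ^ 62 = c7
byte 2: (e9 ^ ee) ^ 6f = 07 ^ 6f = 68
byte 3: (94 ^ ea) ^ 72 = 7e ^ 72 = 0c
byte 4: (64 ^ 71) ^ 74 = 15 ^ 74 = 61
byte 5: (0b ^ b4) ^ 20 = bf ^ 20 = 9f
byte 6: (9c ^ cb) ^ 6e = 57 ^ 6e = 39
byte 7: (3b ^ 7a) ^ 6f = 41 ^ 6f = 2e
byte 8: (5d ^ d2) ^ 72 = 8f ^ 72 = fd
byte 9: (f4 ^ 36) ^ 74 = c2 ^ 74 = b6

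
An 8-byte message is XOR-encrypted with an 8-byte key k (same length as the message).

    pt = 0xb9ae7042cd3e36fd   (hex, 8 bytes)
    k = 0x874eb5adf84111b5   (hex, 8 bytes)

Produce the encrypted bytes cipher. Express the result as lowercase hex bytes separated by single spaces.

3e e0 c5 ef 35 7f 27 48

byte 0: 185 ^ 135 =  62
byte 1: 174 ^  78 = 224
byte 2: 112 ^ 181 = 197
byte 3:  66 ^ 173 = 239
byte 4: 205 ^ 248 =  53
byte 5:  62 ^  65 = 127
byte 6:  54 ^  17 =  39
byte 7: 253 ^ 181 =  72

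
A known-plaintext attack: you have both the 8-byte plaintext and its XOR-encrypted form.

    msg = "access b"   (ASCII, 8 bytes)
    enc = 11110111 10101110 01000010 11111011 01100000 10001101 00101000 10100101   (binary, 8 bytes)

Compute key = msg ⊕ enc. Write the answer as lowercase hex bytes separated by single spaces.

96 cd 21 9e 13 fe 08 c7

Since enc = msg ⊕ key, XORing both sides with msg gives key = msg ⊕ enc.
byte 0: 61 ^ f7 = 96
byte 1: 63 ^ ae = cd
byte 2: 63 ^ 42 = 21
byte 3: 65 ^ fb = 9e
byte 4: 73 ^ 60 = 13
byte 5: 73 ^ 8d = fe
byte 6: 20 ^ 28 = 08
byte 7: 62 ^ a5 = c7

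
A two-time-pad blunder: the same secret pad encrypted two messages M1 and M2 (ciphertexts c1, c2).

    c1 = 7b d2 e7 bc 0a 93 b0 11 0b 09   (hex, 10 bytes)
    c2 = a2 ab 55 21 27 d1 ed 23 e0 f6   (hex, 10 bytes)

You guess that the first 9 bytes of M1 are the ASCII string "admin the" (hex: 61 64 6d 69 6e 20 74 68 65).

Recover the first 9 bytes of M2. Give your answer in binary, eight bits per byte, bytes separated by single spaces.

10111000 00011101 11011111 11110100 01000011 01100010 00101001 01011010 10001110

First, c1 ⊕ c2 = (M1 ⊕ K) ⊕ (M2 ⊕ K) = M1 ⊕ M2, so the key drops out. Then M2 = (M1 ⊕ M2) ⊕ M1 over the first 9 bytes.
byte 0: (7b xor a2) xor 61 = d9 xor 61 = b8
byte 1: (d2 xor ab) xor 64 = 79 xor 64 = 1d
byte 2: (e7 xor 55) xor 6d = b2 xor 6d = df
byte 3: (bc xor 21) xor 69 = 9d xor 69 = f4
byte 4: (0a xor 27) xor 6e = 2d xor 6e = 43
byte 5: (93 xor d1) xor 20 = 42 xor 20 = 62
byte 6: (b0 xor ed) xor 74 = 5d xor 74 = 29
byte 7: (11 xor 23) xor 68 = 32 xor 68 = 5a
byte 8: (0b xor e0) xor 65 = eb xor 65 = 8e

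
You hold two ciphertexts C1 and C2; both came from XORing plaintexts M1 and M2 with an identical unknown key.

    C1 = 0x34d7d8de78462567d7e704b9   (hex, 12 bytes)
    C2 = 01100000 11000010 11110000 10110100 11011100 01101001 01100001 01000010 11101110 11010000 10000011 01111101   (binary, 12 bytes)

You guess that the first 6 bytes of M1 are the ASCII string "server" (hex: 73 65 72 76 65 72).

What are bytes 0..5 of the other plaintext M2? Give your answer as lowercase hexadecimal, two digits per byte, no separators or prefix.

First, C1 ⊕ C2 = (M1 ⊕ K) ⊕ (M2 ⊕ K) = M1 ⊕ M2, so the key drops out. Then M2 = (M1 ⊕ M2) ⊕ M1 over the first 6 bytes.
byte 0: (34 ^ 60) ^ 73 = 54 ^ 73 = 27
byte 1: (d7 ^ c2) ^ 65 = 15 ^ 65 = 70
byte 2: (d8 ^ f0) ^ 72 = 28 ^ 72 = 5a
byte 3: (de ^ b4) ^ 76 = 6a ^ 76 = 1c
byte 4: (78 ^ dc) ^ 65 = a4 ^ 65 = c1
byte 5: (46 ^ 69) ^ 72 = 2f ^ 72 = 5d

27705a1cc15d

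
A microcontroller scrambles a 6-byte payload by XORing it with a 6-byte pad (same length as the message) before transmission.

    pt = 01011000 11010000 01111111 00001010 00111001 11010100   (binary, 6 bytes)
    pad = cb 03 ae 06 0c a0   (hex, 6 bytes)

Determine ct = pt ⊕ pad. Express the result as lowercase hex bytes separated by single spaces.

93 d3 d1 0c 35 74

byte 0: 01011000 ^ 11001011 = 10010011
byte 1: 11010000 ^ 00000011 = 11010011
byte 2: 01111111 ^ 10101110 = 11010001
byte 3: 00001010 ^ 00000110 = 00001100
byte 4: 00111001 ^ 00001100 = 00110101
byte 5: 11010100 ^ 10100000 = 01110100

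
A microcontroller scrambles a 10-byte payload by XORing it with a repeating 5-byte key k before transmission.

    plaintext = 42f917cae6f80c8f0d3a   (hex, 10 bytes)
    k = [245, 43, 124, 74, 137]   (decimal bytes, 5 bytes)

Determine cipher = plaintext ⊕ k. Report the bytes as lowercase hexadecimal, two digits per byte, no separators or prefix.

The 5-byte key repeats, so the effective keystream is f5 2b 7c 4a 89 f5 2b 7c 4a 89.
byte 0:  66 ⊕ 245 = 183
byte 1: 249 ⊕  43 = 210
byte 2:  23 ⊕ 124 = 107
byte 3: 202 ⊕  74 = 128
byte 4: 230 ⊕ 137 = 111
byte 5: 248 ⊕ 245 =  13
byte 6:  12 ⊕  43 =  39
byte 7: 143 ⊕ 124 = 243
byte 8:  13 ⊕  74 =  71
byte 9:  58 ⊕ 137 = 179

b7d26b806f0d27f347b3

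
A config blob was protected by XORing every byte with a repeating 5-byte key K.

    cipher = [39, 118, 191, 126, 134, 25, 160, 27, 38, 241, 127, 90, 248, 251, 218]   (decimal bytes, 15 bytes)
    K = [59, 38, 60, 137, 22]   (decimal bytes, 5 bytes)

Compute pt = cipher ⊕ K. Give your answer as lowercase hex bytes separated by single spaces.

1c 50 83 f7 90 22 86 27 af e7 44 7c c4 72 cc

The 5-byte key repeats, so the effective keystream is 3b 26 3c 89 16 3b 26 3c 89 16 3b 26 3c 89 16.
byte 0:  39 XOR  59 =  28
byte 1: 118 XOR  38 =  80
byte 2: 191 XOR  60 = 131
byte 3: 126 XOR 137 = 247
byte 4: 134 XOR  22 = 144
byte 5:  25 XOR  59 =  34
byte 6: 160 XOR  38 = 134
byte 7:  27 XOR  60 =  39
byte 8:  38 XOR 137 = 175
byte 9: 241 XOR  22 = 231
byte 10: 127 XOR  59 =  68
byte 11:  90 XOR  38 = 124
byte 12: 248 XOR  60 = 196
byte 13: 251 XOR 137 = 114
byte 14: 218 XOR  22 = 204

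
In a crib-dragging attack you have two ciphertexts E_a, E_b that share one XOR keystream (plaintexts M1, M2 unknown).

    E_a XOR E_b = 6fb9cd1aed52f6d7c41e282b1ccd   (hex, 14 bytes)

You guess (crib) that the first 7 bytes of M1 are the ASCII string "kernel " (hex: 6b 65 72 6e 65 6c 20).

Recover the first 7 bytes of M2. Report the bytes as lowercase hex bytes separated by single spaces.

Since E_a ⊕ E_b = M1 ⊕ M2, XORing with the guessed M1 bytes yields the corresponding M2 bytes: M2 = (E_a ⊕ E_b) ⊕ M1.
6f XOR 6b = 04
b9 XOR 65 = dc
cd XOR 72 = bf
1a XOR 6e = 74
ed XOR 65 = 88
52 XOR 6c = 3e
f6 XOR 20 = d6

04 dc bf 74 88 3e d6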